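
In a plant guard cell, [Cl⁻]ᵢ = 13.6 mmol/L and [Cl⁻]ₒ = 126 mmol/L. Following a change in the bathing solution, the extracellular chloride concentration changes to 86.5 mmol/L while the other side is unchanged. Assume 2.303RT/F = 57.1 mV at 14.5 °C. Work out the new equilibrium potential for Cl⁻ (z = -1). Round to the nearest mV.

-46 mV

After the shift: [Cl⁻]_out = 86.5, [Cl⁻]_in = 13.6 mmol/L.
E_new = (57.1/-1)·log₁₀(86.5/13.6) = -57.10 · (0.8035) = -45.88 mV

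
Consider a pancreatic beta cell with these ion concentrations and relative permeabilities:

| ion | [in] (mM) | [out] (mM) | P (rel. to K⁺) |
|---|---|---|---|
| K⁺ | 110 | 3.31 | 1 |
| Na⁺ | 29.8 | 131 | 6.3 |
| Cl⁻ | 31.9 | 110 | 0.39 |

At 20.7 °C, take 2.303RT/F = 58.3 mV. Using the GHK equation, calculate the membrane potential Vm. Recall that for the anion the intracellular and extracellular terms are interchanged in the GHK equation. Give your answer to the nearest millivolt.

Vm = 58.3 · log₁₀[(Σ P·[cation]ₒ + Σ P·[anion]ᵢ) / (Σ P·[cation]ᵢ + Σ P·[anion]ₒ)]
Numerator = 1×3.31 + 6.3×131 + 0.39×31.9 = 841.1
Denominator = 1×110 + 6.3×29.8 + 0.39×110 = 340.6
Vm = 58.3 · log₁₀(2.469) = 58.3 × (0.3925) = 22.88 mV

23 mV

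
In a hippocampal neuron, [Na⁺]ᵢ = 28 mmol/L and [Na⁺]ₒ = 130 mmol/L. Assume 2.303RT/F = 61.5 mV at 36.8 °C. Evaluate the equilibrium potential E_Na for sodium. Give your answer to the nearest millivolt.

E = (61.5/z) · log₁₀([Na⁺]_out/[Na⁺]_in) with z = +1.
= (61.5/1) · log₁₀(130/28) = 61.50 · log₁₀(4.643)
= 61.50 · (0.6668) = 41.01 mV

41 mV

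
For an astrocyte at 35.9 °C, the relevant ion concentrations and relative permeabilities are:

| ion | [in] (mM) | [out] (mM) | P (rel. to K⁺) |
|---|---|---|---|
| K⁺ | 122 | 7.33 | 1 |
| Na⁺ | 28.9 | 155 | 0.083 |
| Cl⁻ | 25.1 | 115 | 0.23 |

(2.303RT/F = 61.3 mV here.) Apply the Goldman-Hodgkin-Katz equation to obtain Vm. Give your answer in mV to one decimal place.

-46.8 mV

Vm = 61.3 · log₁₀[(Σ P·[cation]ₒ + Σ P·[anion]ᵢ) / (Σ P·[cation]ᵢ + Σ P·[anion]ₒ)]
Numerator = 1×7.33 + 0.083×155 + 0.23×25.1 = 25.97
Denominator = 1×122 + 0.083×28.9 + 0.23×115 = 150.8
Vm = 61.3 · log₁₀(0.17215) = 61.3 × (-0.7641) = -46.84 mV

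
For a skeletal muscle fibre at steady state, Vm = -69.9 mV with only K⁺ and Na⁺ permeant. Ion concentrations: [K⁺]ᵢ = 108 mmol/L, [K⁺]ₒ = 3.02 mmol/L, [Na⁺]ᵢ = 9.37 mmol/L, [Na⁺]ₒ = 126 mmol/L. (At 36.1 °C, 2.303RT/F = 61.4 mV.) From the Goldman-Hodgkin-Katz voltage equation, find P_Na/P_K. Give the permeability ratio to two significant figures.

0.039

Let α = P_Na/P_K. GHK: Vm = 61.4·log₁₀[(Kₒ + α·Naₒ)/(Kᵢ + α·Naᵢ)].
10^(Vm/61.4) = 10^(-69.9/61.4) = 0.072705
So 0.072705·(Kᵢ + α·Naᵢ) = Kₒ + α·Naₒ → α = (0.072705·108.0 − 3.02) / (126.0 − 0.072705·9.37)
α = (7.852 − 3.02) / (126.0 − 0.6812) = 4.832/125.3 = 0.03856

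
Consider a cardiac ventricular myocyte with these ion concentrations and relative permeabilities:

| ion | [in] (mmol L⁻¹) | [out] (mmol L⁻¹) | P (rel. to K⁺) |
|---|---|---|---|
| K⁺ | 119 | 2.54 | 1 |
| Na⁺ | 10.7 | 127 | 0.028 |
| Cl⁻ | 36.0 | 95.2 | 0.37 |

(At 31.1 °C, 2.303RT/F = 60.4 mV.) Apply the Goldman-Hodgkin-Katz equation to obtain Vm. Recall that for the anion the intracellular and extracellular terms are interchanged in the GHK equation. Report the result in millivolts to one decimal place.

Vm = 60.4 · log₁₀[(Σ P·[cation]ₒ + Σ P·[anion]ᵢ) / (Σ P·[cation]ᵢ + Σ P·[anion]ₒ)]
Numerator = 1×2.54 + 0.028×127 + 0.37×36.0 = 19.42
Denominator = 1×119 + 0.028×10.7 + 0.37×95.2 = 154.5
Vm = 60.4 · log₁₀(0.12565) = 60.4 × (-0.9008) = -54.41 mV

-54.4 mV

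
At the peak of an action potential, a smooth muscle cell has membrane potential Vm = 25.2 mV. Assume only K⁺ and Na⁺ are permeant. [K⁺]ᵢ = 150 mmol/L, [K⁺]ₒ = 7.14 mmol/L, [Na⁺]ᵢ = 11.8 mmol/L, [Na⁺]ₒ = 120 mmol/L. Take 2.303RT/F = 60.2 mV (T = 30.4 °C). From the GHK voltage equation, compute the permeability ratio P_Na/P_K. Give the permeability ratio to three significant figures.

Let α = P_Na/P_K. GHK: Vm = 60.2·log₁₀[(Kₒ + α·Naₒ)/(Kᵢ + α·Naᵢ)].
10^(Vm/60.2) = 10^(25.2/60.2) = 2.6218
So 2.6218·(Kᵢ + α·Naᵢ) = Kₒ + α·Naₒ → α = (2.6218·150.0 − 7.14) / (120.0 − 2.6218·11.8)
α = (393.3 − 7.14) / (120.0 − 30.94) = 386.1/89.06 = 4.336

4.34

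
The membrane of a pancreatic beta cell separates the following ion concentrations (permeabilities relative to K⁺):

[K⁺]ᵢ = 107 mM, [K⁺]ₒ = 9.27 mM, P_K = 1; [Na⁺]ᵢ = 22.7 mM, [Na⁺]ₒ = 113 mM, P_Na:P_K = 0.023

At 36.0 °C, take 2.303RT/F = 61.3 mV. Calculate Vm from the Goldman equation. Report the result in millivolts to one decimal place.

Vm = 61.3 · log₁₀[(Σ P·[cation]ₒ + Σ P·[anion]ᵢ) / (Σ P·[cation]ᵢ + Σ P·[anion]ₒ)]
Numerator = 1×9.27 + 0.023×113 = 11.87
Denominator = 1×107 + 0.023×22.7 = 107.5
Vm = 61.3 · log₁₀(0.11039) = 61.3 × (-0.9571) = -58.67 mV

-58.7 mV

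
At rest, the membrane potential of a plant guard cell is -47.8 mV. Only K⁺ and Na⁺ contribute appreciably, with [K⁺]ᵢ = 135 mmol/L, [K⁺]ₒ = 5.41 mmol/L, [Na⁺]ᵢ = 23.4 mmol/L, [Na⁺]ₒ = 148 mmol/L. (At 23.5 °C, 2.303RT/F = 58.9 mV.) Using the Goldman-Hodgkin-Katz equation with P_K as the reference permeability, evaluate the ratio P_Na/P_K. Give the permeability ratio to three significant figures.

Let α = P_Na/P_K. GHK: Vm = 58.9·log₁₀[(Kₒ + α·Naₒ)/(Kᵢ + α·Naᵢ)].
10^(Vm/58.9) = 10^(-47.8/58.9) = 0.15433
So 0.15433·(Kᵢ + α·Naᵢ) = Kₒ + α·Naₒ → α = (0.15433·135.0 − 5.41) / (148.0 − 0.15433·23.4)
α = (20.83 − 5.41) / (148.0 − 3.611) = 15.42/144.4 = 0.1068

0.107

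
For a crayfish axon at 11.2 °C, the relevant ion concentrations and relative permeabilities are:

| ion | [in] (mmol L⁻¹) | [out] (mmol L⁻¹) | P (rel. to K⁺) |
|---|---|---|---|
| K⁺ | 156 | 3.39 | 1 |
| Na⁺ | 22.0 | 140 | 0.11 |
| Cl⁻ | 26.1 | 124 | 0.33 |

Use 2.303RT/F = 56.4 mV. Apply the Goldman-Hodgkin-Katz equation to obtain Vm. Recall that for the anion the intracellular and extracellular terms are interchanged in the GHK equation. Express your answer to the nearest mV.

Vm = 56.4 · log₁₀[(Σ P·[cation]ₒ + Σ P·[anion]ᵢ) / (Σ P·[cation]ᵢ + Σ P·[anion]ₒ)]
Numerator = 1×3.39 + 0.11×140 + 0.33×26.1 = 27.4
Denominator = 1×156 + 0.11×22.0 + 0.33×124 = 199.3
Vm = 56.4 · log₁₀(0.13747) = 56.4 × (-0.8618) = -48.61 mV

-49 mV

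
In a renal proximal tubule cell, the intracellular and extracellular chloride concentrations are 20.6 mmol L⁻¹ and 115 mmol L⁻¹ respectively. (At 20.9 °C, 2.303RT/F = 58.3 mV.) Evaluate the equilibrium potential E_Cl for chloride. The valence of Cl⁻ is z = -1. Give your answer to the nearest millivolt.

E = (58.3/z) · log₁₀([Cl⁻]_out/[Cl⁻]_in) with z = -1.
For an anion, dividing by z = -1 reverses the sign.
= (58.3/-1) · log₁₀(115/20.6) = -58.30 · log₁₀(5.583)
= -58.30 · (0.7468) = -43.54 mV

-44 mV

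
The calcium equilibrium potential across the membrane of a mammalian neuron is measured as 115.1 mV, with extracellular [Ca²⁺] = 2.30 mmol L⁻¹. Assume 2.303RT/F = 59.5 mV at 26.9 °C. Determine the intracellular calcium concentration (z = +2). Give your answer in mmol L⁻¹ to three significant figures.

0.000311 mmol L⁻¹

Nernst: E = (59.5/2) · log₁₀([out]/[in]), so log₁₀([out]/[in]) = 115.1 × 2 / 59.5 = 3.8689.
[out]/[in] = 10^(3.8689) = 7394.
[in] = 2.30 / 7394 = 0.000311 mmol L⁻¹.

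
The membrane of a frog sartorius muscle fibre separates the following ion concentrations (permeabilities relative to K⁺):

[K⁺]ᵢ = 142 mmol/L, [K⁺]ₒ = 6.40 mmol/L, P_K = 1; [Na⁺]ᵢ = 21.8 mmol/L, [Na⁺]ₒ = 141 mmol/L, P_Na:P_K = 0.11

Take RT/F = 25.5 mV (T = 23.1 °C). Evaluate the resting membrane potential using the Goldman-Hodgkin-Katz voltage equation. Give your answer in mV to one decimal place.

-48.1 mV

Vm = 25.5 · ln[(Σ P·[cation]ₒ + Σ P·[anion]ᵢ) / (Σ P·[cation]ᵢ + Σ P·[anion]ₒ)]
Numerator = 1×6.40 + 0.11×141 = 21.91
Denominator = 1×142 + 0.11×21.8 = 144.4
Vm = 25.5 · ln(0.15173) = 25.5 × (-1.8856) = -48.08 mV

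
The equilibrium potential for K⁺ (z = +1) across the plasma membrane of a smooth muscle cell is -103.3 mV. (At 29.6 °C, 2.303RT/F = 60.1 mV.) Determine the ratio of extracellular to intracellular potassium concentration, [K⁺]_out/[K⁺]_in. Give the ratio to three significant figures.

0.0191

log₁₀([out]/[in]) = E·z/(60.1) = -103.3 × 1 / 60.1 = -1.7188
[out]/[in] = 10^(-1.7188) = 0.01911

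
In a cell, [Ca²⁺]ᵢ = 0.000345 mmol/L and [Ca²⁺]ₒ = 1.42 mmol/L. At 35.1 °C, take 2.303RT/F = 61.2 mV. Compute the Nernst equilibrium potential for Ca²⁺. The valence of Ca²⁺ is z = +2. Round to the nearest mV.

E = (61.2/z) · log₁₀([Ca²⁺]_out/[Ca²⁺]_in) with z = +2.
= (61.2/2) · log₁₀(1.42/0.000345) = 30.60 · log₁₀(4116)
= 30.60 · (3.6145) = 110.60 mV

111 mV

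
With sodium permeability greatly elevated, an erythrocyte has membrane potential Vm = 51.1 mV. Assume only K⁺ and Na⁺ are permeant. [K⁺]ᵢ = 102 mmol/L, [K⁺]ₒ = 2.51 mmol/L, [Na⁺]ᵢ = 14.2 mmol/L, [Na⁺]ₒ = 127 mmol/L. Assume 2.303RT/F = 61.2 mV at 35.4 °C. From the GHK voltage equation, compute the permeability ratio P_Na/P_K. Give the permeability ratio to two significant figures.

Let α = P_Na/P_K. GHK: Vm = 61.2·log₁₀[(Kₒ + α·Naₒ)/(Kᵢ + α·Naᵢ)].
10^(Vm/61.2) = 10^(51.1/61.2) = 6.8386
So 6.8386·(Kᵢ + α·Naᵢ) = Kₒ + α·Naₒ → α = (6.8386·102.0 − 2.51) / (127.0 − 6.8386·14.2)
α = (697.5 − 2.51) / (127.0 − 97.11) = 695/29.89 = 23.25

23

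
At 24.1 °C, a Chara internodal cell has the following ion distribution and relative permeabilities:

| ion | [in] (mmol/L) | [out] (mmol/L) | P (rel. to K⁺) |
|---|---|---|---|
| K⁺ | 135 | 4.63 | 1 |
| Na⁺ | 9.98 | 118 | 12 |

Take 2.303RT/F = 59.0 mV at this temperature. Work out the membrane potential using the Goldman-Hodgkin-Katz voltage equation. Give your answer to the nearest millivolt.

Vm = 59.0 · log₁₀[(Σ P·[cation]ₒ + Σ P·[anion]ᵢ) / (Σ P·[cation]ᵢ + Σ P·[anion]ₒ)]
Numerator = 1×4.63 + 12×118 = 1421
Denominator = 1×135 + 12×9.98 = 254.8
Vm = 59.0 · log₁₀(5.5763) = 59.0 × (0.7463) = 44.03 mV

44 mV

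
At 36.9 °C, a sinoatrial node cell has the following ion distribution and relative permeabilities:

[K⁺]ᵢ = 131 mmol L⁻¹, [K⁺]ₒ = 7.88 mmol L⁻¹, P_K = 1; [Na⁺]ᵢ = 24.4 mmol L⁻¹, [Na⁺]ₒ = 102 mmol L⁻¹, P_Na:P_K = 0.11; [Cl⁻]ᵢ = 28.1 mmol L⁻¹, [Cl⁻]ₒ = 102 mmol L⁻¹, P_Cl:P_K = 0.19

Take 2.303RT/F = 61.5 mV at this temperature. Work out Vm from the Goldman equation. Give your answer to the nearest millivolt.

-49 mV

Vm = 61.5 · log₁₀[(Σ P·[cation]ₒ + Σ P·[anion]ᵢ) / (Σ P·[cation]ᵢ + Σ P·[anion]ₒ)]
Numerator = 1×7.88 + 0.11×102 + 0.19×28.1 = 24.44
Denominator = 1×131 + 0.11×24.4 + 0.19×102 = 153.1
Vm = 61.5 · log₁₀(0.15967) = 61.5 × (-0.7968) = -49.00 mV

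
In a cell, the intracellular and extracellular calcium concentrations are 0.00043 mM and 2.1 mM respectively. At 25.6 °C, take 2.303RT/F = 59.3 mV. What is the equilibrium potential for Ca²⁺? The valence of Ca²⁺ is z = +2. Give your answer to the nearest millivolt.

E = (59.3/z) · log₁₀([Ca²⁺]_out/[Ca²⁺]_in) with z = +2.
= (59.3/2) · log₁₀(2.1/0.00043) = 29.65 · log₁₀(4884)
= 29.65 · (3.6888) = 109.37 mV

109 mV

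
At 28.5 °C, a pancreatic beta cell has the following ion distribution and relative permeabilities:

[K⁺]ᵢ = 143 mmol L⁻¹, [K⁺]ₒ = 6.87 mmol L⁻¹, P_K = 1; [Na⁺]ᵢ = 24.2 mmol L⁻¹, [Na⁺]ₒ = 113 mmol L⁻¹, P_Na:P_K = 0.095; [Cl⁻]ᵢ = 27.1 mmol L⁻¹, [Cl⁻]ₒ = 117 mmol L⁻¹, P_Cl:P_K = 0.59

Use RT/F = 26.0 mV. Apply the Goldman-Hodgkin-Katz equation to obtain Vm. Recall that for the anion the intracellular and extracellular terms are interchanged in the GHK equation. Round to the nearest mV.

Vm = 26.0 · ln[(Σ P·[cation]ₒ + Σ P·[anion]ᵢ) / (Σ P·[cation]ᵢ + Σ P·[anion]ₒ)]
Numerator = 1×6.87 + 0.095×113 + 0.59×27.1 = 33.59
Denominator = 1×143 + 0.095×24.2 + 0.59×117 = 214.3
Vm = 26.0 · ln(0.15674) = 26.0 × (-1.8532) = -48.18 mV

-48 mV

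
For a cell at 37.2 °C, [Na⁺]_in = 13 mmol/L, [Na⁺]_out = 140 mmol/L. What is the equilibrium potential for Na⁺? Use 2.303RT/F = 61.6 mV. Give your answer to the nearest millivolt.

E = (61.6/z) · log₁₀([Na⁺]_out/[Na⁺]_in) with z = +1.
= (61.6/1) · log₁₀(140/13) = 61.60 · log₁₀(10.77)
= 61.60 · (1.0322) = 63.58 mV

64 mV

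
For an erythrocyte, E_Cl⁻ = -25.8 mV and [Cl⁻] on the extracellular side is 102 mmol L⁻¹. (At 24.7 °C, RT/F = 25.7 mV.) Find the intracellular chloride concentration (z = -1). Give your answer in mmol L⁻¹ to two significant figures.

37 mmol L⁻¹

Nernst: E = (25.7/-1) · ln([out]/[in]), so ln([out]/[in]) = -25.8 × -1 / 25.7 = 1.0039.
[out]/[in] = e^(1.0039) = 2.729.
[in] = 102 / 2.729 = 37.38 mmol L⁻¹.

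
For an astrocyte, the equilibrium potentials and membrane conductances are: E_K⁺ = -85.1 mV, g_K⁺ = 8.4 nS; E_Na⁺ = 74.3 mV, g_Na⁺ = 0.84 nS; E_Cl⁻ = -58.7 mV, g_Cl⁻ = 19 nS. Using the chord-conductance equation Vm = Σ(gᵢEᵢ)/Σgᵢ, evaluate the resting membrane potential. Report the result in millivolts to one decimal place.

-62.6 mV

Σ gᵢEᵢ = 8.4·(-85.1) + 0.84·(74.3) + 19·(-58.7) = -1767.73
Σ gᵢ = 8.4 + 0.84 + 19 = 28.24
Vm = -1767.73 / 28.24 = -62.60 mV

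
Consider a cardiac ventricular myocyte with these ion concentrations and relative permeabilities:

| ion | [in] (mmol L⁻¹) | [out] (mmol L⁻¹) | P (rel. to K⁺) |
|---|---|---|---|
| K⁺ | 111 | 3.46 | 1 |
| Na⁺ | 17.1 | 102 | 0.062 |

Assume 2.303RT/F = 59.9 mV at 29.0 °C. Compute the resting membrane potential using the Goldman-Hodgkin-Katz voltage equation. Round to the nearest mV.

-63 mV

Vm = 59.9 · log₁₀[(Σ P·[cation]ₒ + Σ P·[anion]ᵢ) / (Σ P·[cation]ᵢ + Σ P·[anion]ₒ)]
Numerator = 1×3.46 + 0.062×102 = 9.784
Denominator = 1×111 + 0.062×17.1 = 112.1
Vm = 59.9 · log₁₀(0.08731) = 59.9 × (-1.0589) = -63.43 mV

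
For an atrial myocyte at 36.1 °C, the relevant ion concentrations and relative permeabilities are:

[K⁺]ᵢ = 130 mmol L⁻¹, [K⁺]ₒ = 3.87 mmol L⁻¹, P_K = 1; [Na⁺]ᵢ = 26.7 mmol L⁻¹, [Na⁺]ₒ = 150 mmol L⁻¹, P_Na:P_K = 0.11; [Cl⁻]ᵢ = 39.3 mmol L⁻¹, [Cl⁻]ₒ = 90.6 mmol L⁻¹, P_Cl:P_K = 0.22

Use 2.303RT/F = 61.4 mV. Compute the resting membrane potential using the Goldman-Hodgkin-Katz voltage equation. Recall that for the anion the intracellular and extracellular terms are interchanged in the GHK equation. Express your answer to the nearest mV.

Vm = 61.4 · log₁₀[(Σ P·[cation]ₒ + Σ P·[anion]ᵢ) / (Σ P·[cation]ᵢ + Σ P·[anion]ₒ)]
Numerator = 1×3.87 + 0.11×150 + 0.22×39.3 = 29.02
Denominator = 1×130 + 0.11×26.7 + 0.22×90.6 = 152.9
Vm = 61.4 · log₁₀(0.18981) = 61.4 × (-0.7217) = -44.31 mV

-44 mV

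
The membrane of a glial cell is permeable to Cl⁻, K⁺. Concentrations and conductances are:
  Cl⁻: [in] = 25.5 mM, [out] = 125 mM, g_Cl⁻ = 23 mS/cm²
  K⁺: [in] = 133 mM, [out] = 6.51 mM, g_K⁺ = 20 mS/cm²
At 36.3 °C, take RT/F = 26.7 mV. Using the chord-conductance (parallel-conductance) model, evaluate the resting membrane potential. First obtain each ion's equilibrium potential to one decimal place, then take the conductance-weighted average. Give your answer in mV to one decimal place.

E_Cl⁻ = (26.7/-1)·ln(125/25.5) = -42.4 mV
E_K⁺ = (26.7/1)·ln(6.51/133) = -80.6 mV
Vm = (Σ gᵢEᵢ)/(Σ gᵢ) = (23·-42.4 + 20·-80.6) / (23 + 20)
= -2587.20 / 43 = -60.17 mV

-60.2 mV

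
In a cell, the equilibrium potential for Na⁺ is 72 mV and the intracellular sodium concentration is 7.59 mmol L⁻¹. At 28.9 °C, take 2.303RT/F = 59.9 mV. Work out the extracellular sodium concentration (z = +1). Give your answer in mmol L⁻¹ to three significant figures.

Nernst: E = (59.9/1) · log₁₀([out]/[in]), so log₁₀([out]/[in]) = 72.0 × 1 / 59.9 = 1.2020.
[out]/[in] = 10^(1.2020) = 15.92.
[out] = 15.92 × 7.59 = 120.8 mmol L⁻¹.

121 mmol L⁻¹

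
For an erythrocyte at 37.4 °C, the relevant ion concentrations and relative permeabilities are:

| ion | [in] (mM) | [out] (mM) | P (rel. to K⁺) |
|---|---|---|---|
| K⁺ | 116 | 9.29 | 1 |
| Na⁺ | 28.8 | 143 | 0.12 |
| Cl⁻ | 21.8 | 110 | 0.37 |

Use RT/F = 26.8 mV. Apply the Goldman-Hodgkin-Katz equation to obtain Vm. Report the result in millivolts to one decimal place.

Vm = 26.8 · ln[(Σ P·[cation]ₒ + Σ P·[anion]ᵢ) / (Σ P·[cation]ᵢ + Σ P·[anion]ₒ)]
Numerator = 1×9.29 + 0.12×143 + 0.37×21.8 = 34.52
Denominator = 1×116 + 0.12×28.8 + 0.37×110 = 160.2
Vm = 26.8 · ln(0.21551) = 26.8 × (-1.5347) = -41.13 mV

-41.1 mV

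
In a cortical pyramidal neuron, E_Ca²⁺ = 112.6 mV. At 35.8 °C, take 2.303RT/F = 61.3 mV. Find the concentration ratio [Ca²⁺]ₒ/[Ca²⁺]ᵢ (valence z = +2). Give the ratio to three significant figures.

4720

log₁₀([out]/[in]) = E·z/(61.3) = 112.6 × 2 / 61.3 = 3.6737
[out]/[in] = 10^(3.6737) = 4718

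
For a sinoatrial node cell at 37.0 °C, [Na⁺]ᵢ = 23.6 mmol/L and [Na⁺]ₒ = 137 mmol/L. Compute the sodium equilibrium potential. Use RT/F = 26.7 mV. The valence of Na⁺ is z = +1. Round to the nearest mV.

47 mV

E = (26.7/z) · ln([Na⁺]_out/[Na⁺]_in) with z = +1.
= (26.7/1) · ln(137/23.6) = 26.70 · ln(5.805)
= 26.70 · (1.7587) = 46.96 mV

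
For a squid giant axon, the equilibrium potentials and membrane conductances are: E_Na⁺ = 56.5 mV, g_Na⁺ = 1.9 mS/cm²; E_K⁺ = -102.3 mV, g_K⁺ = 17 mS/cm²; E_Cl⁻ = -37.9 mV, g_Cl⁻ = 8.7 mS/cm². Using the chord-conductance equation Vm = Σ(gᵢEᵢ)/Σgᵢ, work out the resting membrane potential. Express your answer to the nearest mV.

Σ gᵢEᵢ = 1.9·(56.5) + 17·(-102.3) + 8.7·(-37.9) = -1961.48
Σ gᵢ = 1.9 + 17 + 8.7 = 27.6
Vm = -1961.48 / 27.6 = -71.07 mV

-71 mV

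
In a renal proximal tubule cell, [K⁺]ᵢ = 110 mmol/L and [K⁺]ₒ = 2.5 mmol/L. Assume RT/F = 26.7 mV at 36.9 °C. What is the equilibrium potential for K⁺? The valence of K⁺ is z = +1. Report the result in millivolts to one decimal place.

-101.0 mV

E = (26.7/z) · ln([K⁺]_out/[K⁺]_in) with z = +1.
= (26.7/1) · ln(2.5/110) = 26.70 · ln(0.02273)
= 26.70 · (-3.7842) = -101.04 mV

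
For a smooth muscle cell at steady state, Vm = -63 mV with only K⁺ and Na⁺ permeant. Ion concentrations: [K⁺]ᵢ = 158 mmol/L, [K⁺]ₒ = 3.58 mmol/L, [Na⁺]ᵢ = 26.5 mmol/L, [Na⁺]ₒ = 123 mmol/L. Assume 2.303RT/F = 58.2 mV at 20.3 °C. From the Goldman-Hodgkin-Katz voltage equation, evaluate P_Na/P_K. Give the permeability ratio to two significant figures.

Let α = P_Na/P_K. GHK: Vm = 58.2·log₁₀[(Kₒ + α·Naₒ)/(Kᵢ + α·Naᵢ)].
10^(Vm/58.2) = 10^(-63.0/58.2) = 0.082704
So 0.082704·(Kᵢ + α·Naᵢ) = Kₒ + α·Naₒ → α = (0.082704·158.0 − 3.58) / (123.0 − 0.082704·26.5)
α = (13.07 − 3.58) / (123.0 − 2.192) = 9.487/120.8 = 0.07853

0.079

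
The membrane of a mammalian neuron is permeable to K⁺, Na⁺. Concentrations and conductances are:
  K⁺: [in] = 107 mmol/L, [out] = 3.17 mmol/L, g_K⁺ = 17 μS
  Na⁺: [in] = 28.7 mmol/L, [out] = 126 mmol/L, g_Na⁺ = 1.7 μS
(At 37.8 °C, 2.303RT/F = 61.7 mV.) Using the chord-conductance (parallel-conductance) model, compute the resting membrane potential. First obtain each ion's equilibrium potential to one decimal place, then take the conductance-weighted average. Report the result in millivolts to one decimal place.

E_K⁺ = (61.7/1)·log₁₀(3.17/107) = -94.3 mV
E_Na⁺ = (61.7/1)·log₁₀(126/28.7) = 39.6 mV
Vm = (Σ gᵢEᵢ)/(Σ gᵢ) = (17·-94.3 + 1.7·39.6) / (17 + 1.7)
= -1535.78 / 18.7 = -82.13 mV

-82.1 mV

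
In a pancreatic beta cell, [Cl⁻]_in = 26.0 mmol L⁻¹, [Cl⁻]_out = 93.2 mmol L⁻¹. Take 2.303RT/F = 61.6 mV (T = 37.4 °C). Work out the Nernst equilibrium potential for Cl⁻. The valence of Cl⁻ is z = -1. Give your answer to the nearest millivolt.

-34 mV

E = (61.6/z) · log₁₀([Cl⁻]_out/[Cl⁻]_in) with z = -1.
For an anion, dividing by z = -1 reverses the sign.
= (61.6/-1) · log₁₀(93.2/26.0) = -61.60 · log₁₀(3.585)
= -61.60 · (0.5544) = -34.15 mV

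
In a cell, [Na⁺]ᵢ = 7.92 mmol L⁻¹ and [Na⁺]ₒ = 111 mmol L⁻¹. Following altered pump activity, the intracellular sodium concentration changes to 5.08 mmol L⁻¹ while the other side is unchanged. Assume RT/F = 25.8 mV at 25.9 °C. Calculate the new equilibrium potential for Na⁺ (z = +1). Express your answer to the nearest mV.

After the shift: [Na⁺]_out = 111, [Na⁺]_in = 5.08 mmol L⁻¹.
E_new = (25.8/1)·ln(111/5.08) = 25.80 · (3.0842) = 79.57 mV

80 mV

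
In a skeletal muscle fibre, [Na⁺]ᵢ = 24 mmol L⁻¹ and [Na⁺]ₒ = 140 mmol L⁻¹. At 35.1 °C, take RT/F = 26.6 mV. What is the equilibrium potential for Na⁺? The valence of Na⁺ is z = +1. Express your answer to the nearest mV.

47 mV

E = (26.6/z) · ln([Na⁺]_out/[Na⁺]_in) with z = +1.
= (26.6/1) · ln(140/24) = 26.60 · ln(5.833)
= 26.60 · (1.7636) = 46.91 mV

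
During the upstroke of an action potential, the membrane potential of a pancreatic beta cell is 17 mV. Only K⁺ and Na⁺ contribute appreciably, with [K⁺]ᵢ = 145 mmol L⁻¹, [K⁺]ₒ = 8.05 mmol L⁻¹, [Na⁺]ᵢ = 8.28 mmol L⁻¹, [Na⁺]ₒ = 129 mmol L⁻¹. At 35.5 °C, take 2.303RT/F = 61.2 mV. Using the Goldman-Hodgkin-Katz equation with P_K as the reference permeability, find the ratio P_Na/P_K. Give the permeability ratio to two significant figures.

2.4

Let α = P_Na/P_K. GHK: Vm = 61.2·log₁₀[(Kₒ + α·Naₒ)/(Kᵢ + α·Naᵢ)].
10^(Vm/61.2) = 10^(17.0/61.2) = 1.8957
So 1.8957·(Kᵢ + α·Naᵢ) = Kₒ + α·Naₒ → α = (1.8957·145.0 − 8.05) / (129.0 − 1.8957·8.28)
α = (274.9 − 8.05) / (129.0 − 15.7) = 266.8/113.3 = 2.355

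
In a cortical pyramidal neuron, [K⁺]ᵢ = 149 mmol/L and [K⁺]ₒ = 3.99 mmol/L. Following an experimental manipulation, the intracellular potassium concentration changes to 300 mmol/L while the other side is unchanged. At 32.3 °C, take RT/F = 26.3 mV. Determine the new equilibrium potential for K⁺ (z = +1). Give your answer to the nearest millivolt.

-114 mV

After the shift: [K⁺]_out = 3.99, [K⁺]_in = 300 mmol/L.
E_new = (26.3/1)·ln(3.99/300) = 26.30 · (-4.3200) = -113.62 mV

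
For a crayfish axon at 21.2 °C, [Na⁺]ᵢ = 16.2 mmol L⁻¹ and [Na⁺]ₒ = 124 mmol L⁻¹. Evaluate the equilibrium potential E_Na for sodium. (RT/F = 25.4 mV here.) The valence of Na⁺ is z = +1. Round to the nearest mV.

E = (25.4/z) · ln([Na⁺]_out/[Na⁺]_in) with z = +1.
= (25.4/1) · ln(124/16.2) = 25.40 · ln(7.654)
= 25.40 · (2.0353) = 51.70 mV

52 mV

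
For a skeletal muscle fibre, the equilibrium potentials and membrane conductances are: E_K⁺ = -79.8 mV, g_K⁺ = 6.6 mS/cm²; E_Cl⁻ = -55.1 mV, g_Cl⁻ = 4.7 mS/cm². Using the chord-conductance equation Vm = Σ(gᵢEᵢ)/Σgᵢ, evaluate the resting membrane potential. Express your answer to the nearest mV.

-70 mV

Σ gᵢEᵢ = 6.6·(-79.8) + 4.7·(-55.1) = -785.65
Σ gᵢ = 6.6 + 4.7 = 11.3
Vm = -785.65 / 11.3 = -69.53 mV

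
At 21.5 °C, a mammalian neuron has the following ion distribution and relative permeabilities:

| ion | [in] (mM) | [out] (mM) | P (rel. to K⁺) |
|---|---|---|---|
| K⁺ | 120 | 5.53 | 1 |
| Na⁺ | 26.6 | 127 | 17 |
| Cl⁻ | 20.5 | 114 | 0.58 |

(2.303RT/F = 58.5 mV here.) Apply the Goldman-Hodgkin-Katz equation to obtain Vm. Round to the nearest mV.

31 mV

Vm = 58.5 · log₁₀[(Σ P·[cation]ₒ + Σ P·[anion]ᵢ) / (Σ P·[cation]ᵢ + Σ P·[anion]ₒ)]
Numerator = 1×5.53 + 17×127 + 0.58×20.5 = 2176
Denominator = 1×120 + 17×26.6 + 0.58×114 = 638.3
Vm = 58.5 · log₁₀(3.4096) = 58.5 × (0.5327) = 31.16 mV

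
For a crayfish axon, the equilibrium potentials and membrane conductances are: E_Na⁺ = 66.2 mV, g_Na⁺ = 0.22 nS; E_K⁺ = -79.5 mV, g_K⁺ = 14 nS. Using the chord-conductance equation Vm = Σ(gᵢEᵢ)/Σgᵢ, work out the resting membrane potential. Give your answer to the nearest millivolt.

Σ gᵢEᵢ = 0.22·(66.2) + 14·(-79.5) = -1098.44
Σ gᵢ = 0.22 + 14 = 14.22
Vm = -1098.44 / 14.22 = -77.25 mV

-77 mV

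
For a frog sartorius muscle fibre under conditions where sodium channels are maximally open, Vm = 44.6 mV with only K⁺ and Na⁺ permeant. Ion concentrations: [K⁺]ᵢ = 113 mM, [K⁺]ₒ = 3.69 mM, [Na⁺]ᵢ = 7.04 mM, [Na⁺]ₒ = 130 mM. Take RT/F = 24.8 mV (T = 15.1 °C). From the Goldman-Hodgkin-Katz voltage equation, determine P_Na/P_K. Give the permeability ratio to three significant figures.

Let α = P_Na/P_K. GHK: Vm = 24.8·ln[(Kₒ + α·Naₒ)/(Kᵢ + α·Naᵢ)].
e^(Vm/24.8) = e^(44.6/24.8) = 6.0399
So 6.0399·(Kᵢ + α·Naᵢ) = Kₒ + α·Naₒ → α = (6.0399·113.0 − 3.69) / (130.0 − 6.0399·7.04)
α = (682.5 − 3.69) / (130.0 − 42.52) = 678.8/87.48 = 7.76

7.76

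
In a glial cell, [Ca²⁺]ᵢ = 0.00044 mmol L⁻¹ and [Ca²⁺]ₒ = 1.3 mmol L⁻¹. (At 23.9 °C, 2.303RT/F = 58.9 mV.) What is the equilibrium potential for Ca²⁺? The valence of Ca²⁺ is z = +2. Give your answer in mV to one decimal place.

E = (58.9/z) · log₁₀([Ca²⁺]_out/[Ca²⁺]_in) with z = +2.
= (58.9/2) · log₁₀(1.3/0.00044) = 29.45 · log₁₀(2955)
= 29.45 · (3.4705) = 102.21 mV

102.2 mV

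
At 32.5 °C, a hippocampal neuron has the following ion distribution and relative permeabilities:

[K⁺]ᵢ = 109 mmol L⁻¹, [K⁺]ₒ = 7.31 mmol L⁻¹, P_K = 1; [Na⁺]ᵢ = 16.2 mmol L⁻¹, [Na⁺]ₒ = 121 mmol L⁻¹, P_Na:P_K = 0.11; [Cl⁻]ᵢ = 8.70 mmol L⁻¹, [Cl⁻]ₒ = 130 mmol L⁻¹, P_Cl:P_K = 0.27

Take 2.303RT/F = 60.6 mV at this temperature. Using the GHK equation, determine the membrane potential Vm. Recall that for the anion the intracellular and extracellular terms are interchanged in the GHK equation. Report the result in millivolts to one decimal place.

Vm = 60.6 · log₁₀[(Σ P·[cation]ₒ + Σ P·[anion]ᵢ) / (Σ P·[cation]ᵢ + Σ P·[anion]ₒ)]
Numerator = 1×7.31 + 0.11×121 + 0.27×8.70 = 22.97
Denominator = 1×109 + 0.11×16.2 + 0.27×130 = 145.9
Vm = 60.6 · log₁₀(0.15745) = 60.6 × (-0.8029) = -48.65 mV

-48.7 mV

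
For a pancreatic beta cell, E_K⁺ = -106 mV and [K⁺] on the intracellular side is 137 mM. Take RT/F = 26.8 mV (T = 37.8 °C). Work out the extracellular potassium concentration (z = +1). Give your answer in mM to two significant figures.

Nernst: E = (26.8/1) · ln([out]/[in]), so ln([out]/[in]) = -106.0 × 1 / 26.8 = -3.9552.
[out]/[in] = e^(-3.9552) = 0.01915.
[out] = 0.01915 × 137 = 2.624 mM.

2.6 mM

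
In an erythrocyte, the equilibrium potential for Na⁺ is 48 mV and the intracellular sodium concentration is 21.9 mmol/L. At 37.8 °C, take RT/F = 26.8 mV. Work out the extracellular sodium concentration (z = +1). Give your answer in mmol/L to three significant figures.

131 mmol/L

Nernst: E = (26.8/1) · ln([out]/[in]), so ln([out]/[in]) = 48.0 × 1 / 26.8 = 1.7910.
[out]/[in] = e^(1.7910) = 5.996.
[out] = 5.996 × 21.9 = 131.3 mmol/L.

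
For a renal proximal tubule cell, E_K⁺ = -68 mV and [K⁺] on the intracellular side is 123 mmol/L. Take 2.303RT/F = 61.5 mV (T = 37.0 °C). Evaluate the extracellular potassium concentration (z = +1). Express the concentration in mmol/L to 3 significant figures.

9.64 mmol/L

Nernst: E = (61.5/1) · log₁₀([out]/[in]), so log₁₀([out]/[in]) = -68.0 × 1 / 61.5 = -1.1057.
[out]/[in] = 10^(-1.1057) = 0.0784.
[out] = 0.0784 × 123 = 9.643 mmol/L.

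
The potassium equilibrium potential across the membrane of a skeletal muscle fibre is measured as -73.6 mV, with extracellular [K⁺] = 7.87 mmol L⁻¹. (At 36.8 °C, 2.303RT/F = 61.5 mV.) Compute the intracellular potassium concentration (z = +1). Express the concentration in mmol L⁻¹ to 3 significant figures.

124 mmol L⁻¹

Nernst: E = (61.5/1) · log₁₀([out]/[in]), so log₁₀([out]/[in]) = -73.6 × 1 / 61.5 = -1.1967.
[out]/[in] = 10^(-1.1967) = 0.06357.
[in] = 7.87 / 0.06357 = 123.8 mmol L⁻¹.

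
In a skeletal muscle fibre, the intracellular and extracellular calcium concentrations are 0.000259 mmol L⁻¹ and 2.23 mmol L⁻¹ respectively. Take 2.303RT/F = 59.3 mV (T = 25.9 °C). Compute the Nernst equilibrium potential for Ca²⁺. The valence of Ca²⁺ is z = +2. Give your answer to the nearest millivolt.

E = (59.3/z) · log₁₀([Ca²⁺]_out/[Ca²⁺]_in) with z = +2.
= (59.3/2) · log₁₀(2.23/0.000259) = 29.65 · log₁₀(8610)
= 29.65 · (3.9350) = 116.67 mV

117 mV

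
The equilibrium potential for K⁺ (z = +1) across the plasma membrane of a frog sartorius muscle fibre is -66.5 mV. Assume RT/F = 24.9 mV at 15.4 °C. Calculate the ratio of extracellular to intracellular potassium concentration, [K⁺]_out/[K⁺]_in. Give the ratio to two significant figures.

ln([out]/[in]) = E·z/(24.9) = -66.5 × 1 / 24.9 = -2.6707
[out]/[in] = e^(-2.6707) = 0.0692

0.069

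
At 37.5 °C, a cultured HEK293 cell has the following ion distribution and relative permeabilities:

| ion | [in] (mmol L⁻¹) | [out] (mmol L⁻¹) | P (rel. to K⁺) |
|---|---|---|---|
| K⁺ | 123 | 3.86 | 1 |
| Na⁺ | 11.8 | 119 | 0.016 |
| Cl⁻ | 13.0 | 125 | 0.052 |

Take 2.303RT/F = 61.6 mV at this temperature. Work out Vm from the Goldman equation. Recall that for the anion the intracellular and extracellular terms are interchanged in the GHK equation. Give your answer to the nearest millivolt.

Vm = 61.6 · log₁₀[(Σ P·[cation]ₒ + Σ P·[anion]ᵢ) / (Σ P·[cation]ᵢ + Σ P·[anion]ₒ)]
Numerator = 1×3.86 + 0.016×119 + 0.052×13.0 = 6.44
Denominator = 1×123 + 0.016×11.8 + 0.052×125 = 129.7
Vm = 61.6 · log₁₀(0.049657) = 61.6 × (-1.3040) = -80.33 mV

-80 mV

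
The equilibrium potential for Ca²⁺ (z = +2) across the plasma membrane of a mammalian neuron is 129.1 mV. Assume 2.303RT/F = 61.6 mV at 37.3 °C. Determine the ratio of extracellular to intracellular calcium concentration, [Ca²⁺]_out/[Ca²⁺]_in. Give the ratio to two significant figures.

log₁₀([out]/[in]) = E·z/(61.6) = 129.1 × 2 / 61.6 = 4.1916
[out]/[in] = 10^(4.1916) = 1.554e+04

16000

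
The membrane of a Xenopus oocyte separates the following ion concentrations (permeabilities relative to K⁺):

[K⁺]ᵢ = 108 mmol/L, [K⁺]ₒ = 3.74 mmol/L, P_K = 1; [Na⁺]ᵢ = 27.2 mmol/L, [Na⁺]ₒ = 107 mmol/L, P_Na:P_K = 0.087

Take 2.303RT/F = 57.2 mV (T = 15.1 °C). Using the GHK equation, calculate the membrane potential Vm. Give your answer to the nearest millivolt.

Vm = 57.2 · log₁₀[(Σ P·[cation]ₒ + Σ P·[anion]ᵢ) / (Σ P·[cation]ᵢ + Σ P·[anion]ₒ)]
Numerator = 1×3.74 + 0.087×107 = 13.05
Denominator = 1×108 + 0.087×27.2 = 110.4
Vm = 57.2 · log₁₀(0.11823) = 57.2 × (-0.9273) = -53.04 mV

-53 mV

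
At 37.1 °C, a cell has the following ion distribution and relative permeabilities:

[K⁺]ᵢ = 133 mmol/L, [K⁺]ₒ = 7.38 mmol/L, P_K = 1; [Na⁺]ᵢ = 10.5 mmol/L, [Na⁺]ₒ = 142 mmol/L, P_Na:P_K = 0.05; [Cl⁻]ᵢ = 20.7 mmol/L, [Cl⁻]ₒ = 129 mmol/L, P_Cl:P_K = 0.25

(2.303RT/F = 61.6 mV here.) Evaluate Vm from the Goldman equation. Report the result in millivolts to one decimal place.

-57.0 mV

Vm = 61.6 · log₁₀[(Σ P·[cation]ₒ + Σ P·[anion]ᵢ) / (Σ P·[cation]ᵢ + Σ P·[anion]ₒ)]
Numerator = 1×7.38 + 0.05×142 + 0.25×20.7 = 19.66
Denominator = 1×133 + 0.05×10.5 + 0.25×129 = 165.8
Vm = 61.6 · log₁₀(0.11856) = 61.6 × (-0.9260) = -57.04 mV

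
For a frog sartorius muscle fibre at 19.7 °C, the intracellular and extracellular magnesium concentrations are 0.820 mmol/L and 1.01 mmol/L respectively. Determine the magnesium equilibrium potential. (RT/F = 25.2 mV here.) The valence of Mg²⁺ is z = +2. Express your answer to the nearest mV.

E = (25.2/z) · ln([Mg²⁺]_out/[Mg²⁺]_in) with z = +2.
= (25.2/2) · ln(1.01/0.820) = 12.60 · ln(1.232)
= 12.60 · (0.2084) = 2.63 mV

3 mV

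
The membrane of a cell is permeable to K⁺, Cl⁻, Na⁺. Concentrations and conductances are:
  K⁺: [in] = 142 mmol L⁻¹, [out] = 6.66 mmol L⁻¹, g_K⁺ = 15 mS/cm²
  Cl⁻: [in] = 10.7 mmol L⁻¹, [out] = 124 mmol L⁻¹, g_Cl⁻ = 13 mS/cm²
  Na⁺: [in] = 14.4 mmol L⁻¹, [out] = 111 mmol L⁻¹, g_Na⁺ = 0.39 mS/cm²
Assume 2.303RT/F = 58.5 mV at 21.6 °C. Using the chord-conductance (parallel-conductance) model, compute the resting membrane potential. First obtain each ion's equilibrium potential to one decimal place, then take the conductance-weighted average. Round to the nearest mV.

-69 mV

E_K⁺ = (58.5/1)·log₁₀(6.66/142) = -77.7 mV
E_Cl⁻ = (58.5/-1)·log₁₀(124/10.7) = -62.2 mV
E_Na⁺ = (58.5/1)·log₁₀(111/14.4) = 51.9 mV
Vm = (Σ gᵢEᵢ)/(Σ gᵢ) = (15·-77.7 + 13·-62.2 + 0.39·51.9) / (15 + 13 + 0.39)
= -1953.86 / 28.39 = -68.82 mV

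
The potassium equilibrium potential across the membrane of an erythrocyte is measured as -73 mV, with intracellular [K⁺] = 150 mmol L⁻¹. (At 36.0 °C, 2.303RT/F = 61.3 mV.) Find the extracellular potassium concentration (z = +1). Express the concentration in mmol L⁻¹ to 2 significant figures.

9.7 mmol L⁻¹

Nernst: E = (61.3/1) · log₁₀([out]/[in]), so log₁₀([out]/[in]) = -73.0 × 1 / 61.3 = -1.1909.
[out]/[in] = 10^(-1.1909) = 0.06444.
[out] = 0.06444 × 150 = 9.666 mmol L⁻¹.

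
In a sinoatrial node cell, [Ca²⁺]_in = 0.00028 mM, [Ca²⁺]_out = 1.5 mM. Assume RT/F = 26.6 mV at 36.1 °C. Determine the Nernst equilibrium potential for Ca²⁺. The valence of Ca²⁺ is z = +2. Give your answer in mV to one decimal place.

114.2 mV

E = (26.6/z) · ln([Ca²⁺]_out/[Ca²⁺]_in) with z = +2.
= (26.6/2) · ln(1.5/0.00028) = 13.30 · ln(5357)
= 13.30 · (8.5862) = 114.20 mV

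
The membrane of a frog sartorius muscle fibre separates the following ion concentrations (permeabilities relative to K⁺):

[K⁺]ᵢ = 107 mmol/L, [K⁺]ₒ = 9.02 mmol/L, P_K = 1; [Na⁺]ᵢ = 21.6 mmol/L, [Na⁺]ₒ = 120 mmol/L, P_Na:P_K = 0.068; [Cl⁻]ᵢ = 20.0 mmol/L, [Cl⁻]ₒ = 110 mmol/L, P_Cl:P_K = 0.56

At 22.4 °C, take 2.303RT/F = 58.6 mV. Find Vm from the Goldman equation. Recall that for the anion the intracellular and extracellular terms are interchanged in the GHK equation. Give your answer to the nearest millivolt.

Vm = 58.6 · log₁₀[(Σ P·[cation]ₒ + Σ P·[anion]ᵢ) / (Σ P·[cation]ᵢ + Σ P·[anion]ₒ)]
Numerator = 1×9.02 + 0.068×120 + 0.56×20.0 = 28.38
Denominator = 1×107 + 0.068×21.6 + 0.56×110 = 170.1
Vm = 58.6 · log₁₀(0.16687) = 58.6 × (-0.7776) = -45.57 mV

-46 mV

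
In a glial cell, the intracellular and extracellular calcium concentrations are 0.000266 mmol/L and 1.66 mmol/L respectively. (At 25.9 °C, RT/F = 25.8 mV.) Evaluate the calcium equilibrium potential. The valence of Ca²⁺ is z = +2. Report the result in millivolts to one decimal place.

E = (25.8/z) · ln([Ca²⁺]_out/[Ca²⁺]_in) with z = +2.
= (25.8/2) · ln(1.66/0.000266) = 12.90 · ln(6241)
= 12.90 · (8.7388) = 112.73 mV

112.7 mV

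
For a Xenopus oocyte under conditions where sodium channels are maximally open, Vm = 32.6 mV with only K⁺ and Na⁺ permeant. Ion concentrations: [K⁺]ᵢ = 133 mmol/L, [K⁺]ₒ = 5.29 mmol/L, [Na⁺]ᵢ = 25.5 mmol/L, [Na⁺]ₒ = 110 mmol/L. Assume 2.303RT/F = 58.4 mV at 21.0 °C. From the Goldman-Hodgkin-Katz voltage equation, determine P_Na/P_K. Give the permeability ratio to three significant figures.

26.7

Let α = P_Na/P_K. GHK: Vm = 58.4·log₁₀[(Kₒ + α·Naₒ)/(Kᵢ + α·Naᵢ)].
10^(Vm/58.4) = 10^(32.6/58.4) = 3.6159
So 3.6159·(Kᵢ + α·Naᵢ) = Kₒ + α·Naₒ → α = (3.6159·133.0 − 5.29) / (110.0 − 3.6159·25.5)
α = (480.9 − 5.29) / (110.0 − 92.21) = 475.6/17.79 = 26.73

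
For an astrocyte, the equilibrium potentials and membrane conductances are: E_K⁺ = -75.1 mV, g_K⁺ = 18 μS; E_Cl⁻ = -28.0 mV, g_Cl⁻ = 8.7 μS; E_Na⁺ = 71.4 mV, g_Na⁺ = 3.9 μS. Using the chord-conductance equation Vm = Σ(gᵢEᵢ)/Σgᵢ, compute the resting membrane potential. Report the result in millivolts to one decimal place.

-43.0 mV

Σ gᵢEᵢ = 18·(-75.1) + 8.7·(-28.0) + 3.9·(71.4) = -1316.94
Σ gᵢ = 18 + 8.7 + 3.9 = 30.6
Vm = -1316.94 / 30.6 = -43.04 mV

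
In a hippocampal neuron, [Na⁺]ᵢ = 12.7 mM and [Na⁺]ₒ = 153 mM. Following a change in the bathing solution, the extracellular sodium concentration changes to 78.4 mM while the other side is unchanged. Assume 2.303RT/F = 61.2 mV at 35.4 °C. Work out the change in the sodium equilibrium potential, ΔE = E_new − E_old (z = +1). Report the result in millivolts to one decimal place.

-17.8 mV

E_old = (61.2/1)·log₁₀(153/12.7) = 66.15 mV
E_new = (61.2/1)·log₁₀(78.4/12.7) = 48.38 mV
ΔE = 48.38 − (66.15) = -17.77 mV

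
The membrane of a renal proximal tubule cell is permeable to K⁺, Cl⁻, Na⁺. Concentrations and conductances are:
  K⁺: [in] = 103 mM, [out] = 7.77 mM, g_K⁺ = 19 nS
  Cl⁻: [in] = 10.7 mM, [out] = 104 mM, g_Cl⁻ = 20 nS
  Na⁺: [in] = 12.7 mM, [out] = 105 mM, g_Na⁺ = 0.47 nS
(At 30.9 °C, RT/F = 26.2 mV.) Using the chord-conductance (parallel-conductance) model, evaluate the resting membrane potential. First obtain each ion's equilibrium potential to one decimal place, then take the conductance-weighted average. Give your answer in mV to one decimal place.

E_K⁺ = (26.2/1)·ln(7.77/103) = -67.7 mV
E_Cl⁻ = (26.2/-1)·ln(104/10.7) = -59.6 mV
E_Na⁺ = (26.2/1)·ln(105/12.7) = 55.3 mV
Vm = (Σ gᵢEᵢ)/(Σ gᵢ) = (19·-67.7 + 20·-59.6 + 0.47·55.3) / (19 + 20 + 0.47)
= -2452.31 / 39.47 = -62.13 mV

-62.1 mV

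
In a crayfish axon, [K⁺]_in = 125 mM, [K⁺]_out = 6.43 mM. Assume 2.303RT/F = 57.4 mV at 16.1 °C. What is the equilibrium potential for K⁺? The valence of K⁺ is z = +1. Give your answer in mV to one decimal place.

-74.0 mV

E = (57.4/z) · log₁₀([K⁺]_out/[K⁺]_in) with z = +1.
= (57.4/1) · log₁₀(6.43/125) = 57.40 · log₁₀(0.05144)
= 57.40 · (-1.2887) = -73.97 mV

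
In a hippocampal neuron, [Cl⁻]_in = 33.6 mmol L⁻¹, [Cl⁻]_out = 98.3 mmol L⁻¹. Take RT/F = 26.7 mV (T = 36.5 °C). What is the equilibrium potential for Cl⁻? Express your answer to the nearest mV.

-29 mV

E = (26.7/z) · ln([Cl⁻]_out/[Cl⁻]_in) with z = -1.
For an anion, dividing by z = -1 reverses the sign.
= (26.7/-1) · ln(98.3/33.6) = -26.70 · ln(2.926)
= -26.70 · (1.0735) = -28.66 mV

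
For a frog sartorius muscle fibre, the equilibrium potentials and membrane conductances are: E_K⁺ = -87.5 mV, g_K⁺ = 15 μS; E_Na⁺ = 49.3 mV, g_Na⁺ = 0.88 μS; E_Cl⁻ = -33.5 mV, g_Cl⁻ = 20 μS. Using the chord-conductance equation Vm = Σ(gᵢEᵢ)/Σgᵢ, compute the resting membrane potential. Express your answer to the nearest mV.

Σ gᵢEᵢ = 15·(-87.5) + 0.88·(49.3) + 20·(-33.5) = -1939.12
Σ gᵢ = 15 + 0.88 + 20 = 35.88
Vm = -1939.12 / 35.88 = -54.04 mV

-54 mV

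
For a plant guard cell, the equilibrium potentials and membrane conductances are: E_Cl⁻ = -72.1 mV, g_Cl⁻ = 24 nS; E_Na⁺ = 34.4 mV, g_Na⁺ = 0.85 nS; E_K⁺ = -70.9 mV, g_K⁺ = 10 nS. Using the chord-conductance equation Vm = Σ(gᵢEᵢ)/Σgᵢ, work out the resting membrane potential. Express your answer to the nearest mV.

Σ gᵢEᵢ = 24·(-72.1) + 0.85·(34.4) + 10·(-70.9) = -2410.16
Σ gᵢ = 24 + 0.85 + 10 = 34.85
Vm = -2410.16 / 34.85 = -69.16 mV

-69 mV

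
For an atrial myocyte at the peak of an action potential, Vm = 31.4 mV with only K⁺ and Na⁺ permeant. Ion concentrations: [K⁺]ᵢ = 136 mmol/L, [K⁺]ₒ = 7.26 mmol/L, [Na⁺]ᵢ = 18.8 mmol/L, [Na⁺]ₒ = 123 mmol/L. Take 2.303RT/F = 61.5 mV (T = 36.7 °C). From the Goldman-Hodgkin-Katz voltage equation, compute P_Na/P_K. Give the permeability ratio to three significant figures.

6.98

Let α = P_Na/P_K. GHK: Vm = 61.5·log₁₀[(Kₒ + α·Naₒ)/(Kᵢ + α·Naᵢ)].
10^(Vm/61.5) = 10^(31.4/61.5) = 3.2402
So 3.2402·(Kᵢ + α·Naᵢ) = Kₒ + α·Naₒ → α = (3.2402·136.0 − 7.26) / (123.0 − 3.2402·18.8)
α = (440.7 − 7.26) / (123.0 − 60.92) = 433.4/62.08 = 6.981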